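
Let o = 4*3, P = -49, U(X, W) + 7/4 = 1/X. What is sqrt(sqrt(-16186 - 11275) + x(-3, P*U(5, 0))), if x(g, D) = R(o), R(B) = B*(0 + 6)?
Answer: sqrt(72 + I*sqrt(27461)) ≈ 11.24 + 7.3715*I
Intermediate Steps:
U(X, W) = -7/4 + 1/X
o = 12
R(B) = 6*B (R(B) = B*6 = 6*B)
x(g, D) = 72 (x(g, D) = 6*12 = 72)
sqrt(sqrt(-16186 - 11275) + x(-3, P*U(5, 0))) = sqrt(sqrt(-16186 - 11275) + 72) = sqrt(sqrt(-27461) + 72) = sqrt(I*sqrt(27461) + 72) = sqrt(72 + I*sqrt(27461))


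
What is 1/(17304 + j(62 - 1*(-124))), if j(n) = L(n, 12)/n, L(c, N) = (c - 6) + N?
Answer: 31/536456 ≈ 5.7787e-5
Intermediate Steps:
L(c, N) = -6 + N + c (L(c, N) = (-6 + c) + N = -6 + N + c)
j(n) = (6 + n)/n (j(n) = (-6 + 12 + n)/n = (6 + n)/n)
1/(17304 + j(62 - 1*(-124))) = 1/(17304 + (6 + (62 - 1*(-124)))/(62 - 1*(-124))) = 1/(17304 + (6 + (62 + 124))/(62 + 124)) = 1/(17304 + (6 + 186)/186) = 1/(17304 + (1/186)*192) = 1/(17304 + 32/31) = 1/(536456/31) = 31/536456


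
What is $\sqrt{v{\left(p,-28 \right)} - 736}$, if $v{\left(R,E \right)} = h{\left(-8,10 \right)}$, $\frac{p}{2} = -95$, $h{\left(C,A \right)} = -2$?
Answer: $3 i \sqrt{82} \approx 27.166 i$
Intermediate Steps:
$p = -190$ ($p = 2 \left(-95\right) = -190$)
$v{\left(R,E \right)} = -2$
$\sqrt{v{\left(p,-28 \right)} - 736} = \sqrt{-2 - 736} = \sqrt{-738} = 3 i \sqrt{82}$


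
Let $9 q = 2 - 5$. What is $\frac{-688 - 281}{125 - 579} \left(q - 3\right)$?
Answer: $- \frac{1615}{227} \approx -7.1145$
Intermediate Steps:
$q = - \frac{1}{3}$ ($q = \frac{2 - 5}{9} = \frac{1}{9} \left(-3\right) = - \frac{1}{3} \approx -0.33333$)
$\frac{-688 - 281}{125 - 579} \left(q - 3\right) = \frac{-688 - 281}{125 - 579} \left(- \frac{1}{3} - 3\right) = - \frac{969}{-454} \left(- \frac{10}{3}\right) = \left(-969\right) \left(- \frac{1}{454}\right) \left(- \frac{10}{3}\right) = \frac{969}{454} \left(- \frac{10}{3}\right) = - \frac{1615}{227}$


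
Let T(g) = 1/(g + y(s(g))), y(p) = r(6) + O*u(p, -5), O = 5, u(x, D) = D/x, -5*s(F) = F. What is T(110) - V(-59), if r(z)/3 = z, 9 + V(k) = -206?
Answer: 610837/2841 ≈ 215.01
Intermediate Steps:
V(k) = -215 (V(k) = -9 - 206 = -215)
r(z) = 3*z
s(F) = -F/5
y(p) = 18 - 25/p (y(p) = 3*6 + 5*(-5/p) = 18 - 25/p)
T(g) = 1/(18 + g + 125/g) (T(g) = 1/(g + (18 - 25*(-5/g))) = 1/(g + (18 - (-125)/g)) = 1/(g + (18 + 125/g)) = 1/(18 + g + 125/g))
T(110) - V(-59) = 110/(125 + 110*(18 + 110)) - 1*(-215) = 110/(125 + 110*128) + 215 = 110/(125 + 14080) + 215 = 110/14205 + 215 = 110*(1/14205) + 215 = 22/2841 + 215 = 610837/2841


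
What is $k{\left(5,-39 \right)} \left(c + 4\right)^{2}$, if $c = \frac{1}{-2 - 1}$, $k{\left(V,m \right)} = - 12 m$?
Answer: $6292$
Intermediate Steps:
$c = - \frac{1}{3}$ ($c = \frac{1}{-3} = - \frac{1}{3} \approx -0.33333$)
$k{\left(5,-39 \right)} \left(c + 4\right)^{2} = \left(-12\right) \left(-39\right) \left(- \frac{1}{3} + 4\right)^{2} = 468 \left(\frac{11}{3}\right)^{2} = 468 \cdot \frac{121}{9} = 6292$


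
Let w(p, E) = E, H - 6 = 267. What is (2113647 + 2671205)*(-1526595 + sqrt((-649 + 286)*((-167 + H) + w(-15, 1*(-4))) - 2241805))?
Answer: -7304531138940 + 4784852*I*sqrt(2278831) ≈ -7.3045e+12 + 7.2231e+9*I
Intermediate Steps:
H = 273 (H = 6 + 267 = 273)
(2113647 + 2671205)*(-1526595 + sqrt((-649 + 286)*((-167 + H) + w(-15, 1*(-4))) - 2241805)) = (2113647 + 2671205)*(-1526595 + sqrt((-649 + 286)*((-167 + 273) + 1*(-4)) - 2241805)) = 4784852*(-1526595 + sqrt(-363*(106 - 4) - 2241805)) = 4784852*(-1526595 + sqrt(-363*102 - 2241805)) = 4784852*(-1526595 + sqrt(-37026 - 2241805)) = 4784852*(-1526595 + sqrt(-2278831)) = 4784852*(-1526595 + I*sqrt(2278831)) = -7304531138940 + 4784852*I*sqrt(2278831)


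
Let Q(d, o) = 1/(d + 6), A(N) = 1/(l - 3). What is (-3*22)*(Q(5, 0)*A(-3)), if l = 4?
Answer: -6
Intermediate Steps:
A(N) = 1 (A(N) = 1/(4 - 3) = 1/1 = 1)
Q(d, o) = 1/(6 + d)
(-3*22)*(Q(5, 0)*A(-3)) = (-3*22)*(1/(6 + 5)) = -66/11 = -6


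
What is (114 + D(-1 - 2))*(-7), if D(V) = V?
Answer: -777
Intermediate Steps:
(114 + D(-1 - 2))*(-7) = (114 + (-1 - 2))*(-7) = (114 - 3)*(-7) = 111*(-7) = -777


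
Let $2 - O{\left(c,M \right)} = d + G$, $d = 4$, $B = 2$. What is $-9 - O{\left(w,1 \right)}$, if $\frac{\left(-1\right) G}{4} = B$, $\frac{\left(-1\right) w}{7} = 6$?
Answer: $-15$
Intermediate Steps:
$w = -42$ ($w = \left(-7\right) 6 = -42$)
$G = -8$ ($G = \left(-4\right) 2 = -8$)
$O{\left(c,M \right)} = 6$ ($O{\left(c,M \right)} = 2 - \left(4 - 8\right) = 2 - -4 = 2 + 4 = 6$)
$-9 - O{\left(w,1 \right)} = -9 - 6 = -15$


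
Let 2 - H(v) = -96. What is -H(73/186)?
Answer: -98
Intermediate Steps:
H(v) = 98 (H(v) = 2 - 1*(-96) = 2 + 96 = 98)
-H(73/186) = -1*98 = -98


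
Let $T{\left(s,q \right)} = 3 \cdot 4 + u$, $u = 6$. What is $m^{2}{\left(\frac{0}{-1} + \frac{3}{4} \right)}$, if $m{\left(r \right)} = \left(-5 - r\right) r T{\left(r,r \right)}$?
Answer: $\frac{385641}{64} \approx 6025.6$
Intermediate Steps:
$T{\left(s,q \right)} = 18$ ($T{\left(s,q \right)} = 3 \cdot 4 + 6 = 12 + 6 = 18$)
$m{\left(r \right)} = 18 r \left(-5 - r\right)$ ($m{\left(r \right)} = \left(-5 - r\right) r 18 = r \left(-5 - r\right) 18 = 18 r \left(-5 - r\right)$)
$m^{2}{\left(\frac{0}{-1} + \frac{3}{4} \right)} = \left(- 18 \left(\frac{0}{-1} + \frac{3}{4}\right) \left(5 + \left(\frac{0}{-1} + \frac{3}{4}\right)\right)\right)^{2} = \left(- 18 \left(0 \left(-1\right) + 3 \cdot \frac{1}{4}\right) \left(5 + \left(0 \left(-1\right) + 3 \cdot \frac{1}{4}\right)\right)\right)^{2} = \left(- 18 \left(0 + \frac{3}{4}\right) \left(5 + \left(0 + \frac{3}{4}\right)\right)\right)^{2} = \left(\left(-18\right) \frac{3}{4} \left(5 + \frac{3}{4}\right)\right)^{2} = \left(\left(-18\right) \frac{3}{4} \cdot \frac{23}{4}\right)^{2} = \left(- \frac{621}{8}\right)^{2} = \frac{385641}{64}$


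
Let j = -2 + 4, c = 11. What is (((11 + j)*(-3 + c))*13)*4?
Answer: 5408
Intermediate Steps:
j = 2
(((11 + j)*(-3 + c))*13)*4 = (((11 + 2)*(-3 + 11))*13)*4 = ((13*8)*13)*4 = (104*13)*4 = 1352*4 = 5408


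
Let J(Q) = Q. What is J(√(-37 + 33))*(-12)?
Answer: -24*I ≈ -24.0*I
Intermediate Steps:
J(√(-37 + 33))*(-12) = √(-37 + 33)*(-12) = √(-4)*(-12) = (2*I)*(-12) = -24*I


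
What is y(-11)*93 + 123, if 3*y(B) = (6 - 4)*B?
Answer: -559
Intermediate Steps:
y(B) = 2*B/3 (y(B) = ((6 - 4)*B)/3 = (2*B)/3 = 2*B/3)
y(-11)*93 + 123 = ((2/3)*(-11))*93 + 123 = -22/3*93 + 123 = -682 + 123 = -559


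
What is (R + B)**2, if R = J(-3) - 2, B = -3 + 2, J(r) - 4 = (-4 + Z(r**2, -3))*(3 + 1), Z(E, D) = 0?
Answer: 225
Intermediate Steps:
J(r) = -12 (J(r) = 4 + (-4 + 0)*(3 + 1) = 4 - 4*4 = 4 - 16 = -12)
B = -1
R = -14 (R = -12 - 2 = -14)
(R + B)**2 = (-14 - 1)**2 = (-15)**2 = 225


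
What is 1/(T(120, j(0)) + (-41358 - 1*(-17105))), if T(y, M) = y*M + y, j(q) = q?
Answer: -1/24133 ≈ -4.1437e-5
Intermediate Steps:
T(y, M) = y + M*y (T(y, M) = M*y + y = y + M*y)
1/(T(120, j(0)) + (-41358 - 1*(-17105))) = 1/(120*(1 + 0) + (-41358 - 1*(-17105))) = 1/(120*1 + (-41358 + 17105)) = 1/(120 - 24253) = 1/(-24133) = -1/24133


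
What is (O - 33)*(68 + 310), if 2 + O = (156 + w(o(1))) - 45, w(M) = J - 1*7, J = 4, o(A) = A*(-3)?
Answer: 27594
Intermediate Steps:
o(A) = -3*A
w(M) = -3 (w(M) = 4 - 1*7 = 4 - 7 = -3)
O = 106 (O = -2 + ((156 - 3) - 45) = -2 + (153 - 45) = -2 + 108 = 106)
(O - 33)*(68 + 310) = (106 - 33)*(68 + 310) = 73*378 = 27594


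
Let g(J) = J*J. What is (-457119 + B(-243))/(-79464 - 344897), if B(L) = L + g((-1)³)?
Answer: 457361/424361 ≈ 1.0778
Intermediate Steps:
g(J) = J²
B(L) = 1 + L (B(L) = L + ((-1)³)² = L + (-1)² = L + 1 = 1 + L)
(-457119 + B(-243))/(-79464 - 344897) = (-457119 + (1 - 243))/(-79464 - 344897) = (-457119 - 242)/(-424361) = -457361*(-1/424361) = 457361/424361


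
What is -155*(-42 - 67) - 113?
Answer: 16782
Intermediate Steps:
-155*(-42 - 67) - 113 = -155*(-109) - 113 = 16895 - 113 = 16782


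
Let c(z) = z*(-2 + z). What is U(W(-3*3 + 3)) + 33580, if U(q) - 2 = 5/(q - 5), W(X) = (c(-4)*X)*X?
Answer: 28846943/859 ≈ 33582.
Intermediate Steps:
W(X) = 24*X**2 (W(X) = ((-4*(-2 - 4))*X)*X = ((-4*(-6))*X)*X = (24*X)*X = 24*X**2)
U(q) = 2 + 5/(-5 + q) (U(q) = 2 + 5/(q - 5) = 2 + 5/(-5 + q))
U(W(-3*3 + 3)) + 33580 = (-5 + 2*(24*(-3*3 + 3)**2))/(-5 + 24*(-3*3 + 3)**2) + 33580 = (-5 + 2*(24*(-9 + 3)**2))/(-5 + 24*(-9 + 3)**2) + 33580 = (-5 + 2*(24*(-6)**2))/(-5 + 24*(-6)**2) + 33580 = (-5 + 2*(24*36))/(-5 + 24*36) + 33580 = (-5 + 2*864)/(-5 + 864) + 33580 = (-5 + 1728)/859 + 33580 = (1/859)*1723 + 33580 = 1723/859 + 33580 = 28846943/859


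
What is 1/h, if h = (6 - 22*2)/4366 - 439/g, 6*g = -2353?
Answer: 5136599/5705315 ≈ 0.90032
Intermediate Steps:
g = -2353/6 (g = (1/6)*(-2353) = -2353/6 ≈ -392.17)
h = 5705315/5136599 (h = (6 - 22*2)/4366 - 439/(-2353/6) = (6 - 44)*(1/4366) - 439*(-6/2353) = -38*1/4366 + 2634/2353 = -19/2183 + 2634/2353 = 5705315/5136599 ≈ 1.1107)
1/h = 1/(5705315/5136599) = 5136599/5705315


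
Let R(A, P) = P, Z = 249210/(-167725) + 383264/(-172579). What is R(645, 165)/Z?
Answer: -32938338675/739940462 ≈ -44.515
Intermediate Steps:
Z = -739940462/199626295 (Z = 249210*(-1/167725) + 383264*(-1/172579) = -49842/33545 - 13216/5951 = -739940462/199626295 ≈ -3.7066)
R(645, 165)/Z = 165/(-739940462/199626295) = 165*(-199626295/739940462) = -32938338675/739940462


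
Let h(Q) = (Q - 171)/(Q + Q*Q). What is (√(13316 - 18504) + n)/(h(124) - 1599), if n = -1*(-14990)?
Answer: -232345000/24784547 - 31000*I*√1297/24784547 ≈ -9.3746 - 0.045045*I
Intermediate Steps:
n = 14990
h(Q) = (-171 + Q)/(Q + Q²)
(√(13316 - 18504) + n)/(h(124) - 1599) = (√(13316 - 18504) + 14990)/((-171 + 124)/(124*(1 + 124)) - 1599) = (√(-5188) + 14990)/((1/124)*(-47)/125 - 1599) = (2*I*√1297 + 14990)/((1/124)*(1/125)*(-47) - 1599) = (14990 + 2*I*√1297)/(-47/15500 - 1599) = (14990 + 2*I*√1297)/(-24784547/15500) = (14990 + 2*I*√1297)*(-15500/24784547) = -232345000/24784547 - 31000*I*√1297/24784547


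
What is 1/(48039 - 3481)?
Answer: 1/44558 ≈ 2.2443e-5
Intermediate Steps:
1/(48039 - 3481) = 1/44558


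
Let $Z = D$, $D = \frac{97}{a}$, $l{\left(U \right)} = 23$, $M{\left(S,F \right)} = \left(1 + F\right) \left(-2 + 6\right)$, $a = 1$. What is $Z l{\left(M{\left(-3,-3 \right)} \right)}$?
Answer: $2231$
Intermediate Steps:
$M{\left(S,F \right)} = 4 + 4 F$ ($M{\left(S,F \right)} = \left(1 + F\right) 4 = 4 + 4 F$)
$D = 97$ ($D = \frac{97}{1} = 97 \cdot 1 = 97$)
$Z = 97$
$Z l{\left(M{\left(-3,-3 \right)} \right)} = 97 \cdot 23 = 2231$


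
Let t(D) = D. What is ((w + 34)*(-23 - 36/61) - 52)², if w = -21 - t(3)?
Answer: 308423844/3721 ≈ 82887.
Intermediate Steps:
w = -24 (w = -21 - 1*3 = -21 - 3 = -24)
((w + 34)*(-23 - 36/61) - 52)² = ((-24 + 34)*(-23 - 36/61) - 52)² = (10*(-23 - 36*1/61) - 52)² = (10*(-23 - 36/61) - 52)² = (10*(-1439/61) - 52)² = (-14390/61 - 52)² = (-17562/61)² = 308423844/3721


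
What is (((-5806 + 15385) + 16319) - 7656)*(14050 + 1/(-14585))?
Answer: 3738136940258/14585 ≈ 2.5630e+8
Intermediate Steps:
(((-5806 + 15385) + 16319) - 7656)*(14050 + 1/(-14585)) = ((9579 + 16319) - 7656)*(14050 - 1/14585) = (25898 - 7656)*(204919249/14585) = 18242*(204919249/14585) = 3738136940258/14585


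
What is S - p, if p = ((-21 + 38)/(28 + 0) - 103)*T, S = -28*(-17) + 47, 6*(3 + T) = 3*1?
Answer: 14953/56 ≈ 267.02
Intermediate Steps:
T = -5/2 (T = -3 + (3*1)/6 = -3 + (1/6)*3 = -3 + 1/2 = -5/2 ≈ -2.5000)
S = 523 (S = 476 + 47 = 523)
p = 14335/56 (p = ((-21 + 38)/(28 + 0) - 103)*(-5/2) = (17/28 - 103)*(-5/2) = -2867/28*(-5/2) = 14335/56 ≈ 255.98)
S - p = 523 - 1*14335/56 = 523 - 14335/56 = 14953/56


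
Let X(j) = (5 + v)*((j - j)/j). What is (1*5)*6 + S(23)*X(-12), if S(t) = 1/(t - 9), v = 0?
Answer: 30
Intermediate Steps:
S(t) = 1/(-9 + t)
X(j) = 0 (X(j) = (5 + 0)*((j - j)/j) = 5*(0/j) = 5*0 = 0)
(1*5)*6 + S(23)*X(-12) = (1*5)*6 + 0/(-9 + 23) = 5*6 + 0/14 = 30 + (1/14)*0 = 30 + 0 = 30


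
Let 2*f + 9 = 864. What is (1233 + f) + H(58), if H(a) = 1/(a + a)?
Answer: 192619/116 ≈ 1660.5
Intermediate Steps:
f = 855/2 (f = -9/2 + (½)*864 = -9/2 + 432 = 855/2 ≈ 427.50)
H(a) = 1/(2*a)
(1233 + f) + H(58) = (1233 + 855/2) + (½)/58 = 3321/2 + (½)*(1/58) = 3321/2 + 1/116 = 192619/116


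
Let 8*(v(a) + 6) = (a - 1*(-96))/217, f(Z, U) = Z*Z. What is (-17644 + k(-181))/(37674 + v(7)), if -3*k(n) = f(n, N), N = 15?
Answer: -148763048/196175253 ≈ -0.75832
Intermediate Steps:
f(Z, U) = Z²
v(a) = -1290/217 + a/1736 (v(a) = -6 + ((a - 1*(-96))/217)/8 = -6 + ((a + 96)*(1/217))/8 = -6 + ((96 + a)*(1/217))/8 = -6 + (96/217 + a/217)/8 = -6 + (12/217 + a/1736) = -1290/217 + a/1736)
k(n) = -n²/3
(-17644 + k(-181))/(37674 + v(7)) = (-17644 - ⅓*(-181)²)/(37674 + (-1290/217 + (1/1736)*7)) = (-17644 - ⅓*32761)/(37674 + (-1290/217 + 1/248)) = (-17644 - 32761/3)/(37674 - 10313/1736) = -85693/(3*65391751/1736) = -85693/3*1736/65391751 = -148763048/196175253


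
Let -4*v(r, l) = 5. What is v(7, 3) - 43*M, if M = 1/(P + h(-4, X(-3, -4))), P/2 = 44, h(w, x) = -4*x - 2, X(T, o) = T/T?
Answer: -291/164 ≈ -1.7744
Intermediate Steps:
X(T, o) = 1
v(r, l) = -5/4 (v(r, l) = -¼*5 = -5/4)
h(w, x) = -2 - 4*x
P = 88 (P = 2*44 = 88)
M = 1/82 (M = 1/(88 + (-2 - 4*1)) = 1/(88 + (-2 - 4)) = 1/(88 - 6) = 1/82 ≈ 0.012195)
v(7, 3) - 43*M = -5/4 - 43*1/82 = -5/4 - 43/82 = -291/164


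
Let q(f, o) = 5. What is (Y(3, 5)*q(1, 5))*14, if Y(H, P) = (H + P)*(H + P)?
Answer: 4480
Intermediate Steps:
Y(H, P) = (H + P)²
(Y(3, 5)*q(1, 5))*14 = ((3 + 5)²*5)*14 = (8²*5)*14 = (64*5)*14 = 320*14 = 4480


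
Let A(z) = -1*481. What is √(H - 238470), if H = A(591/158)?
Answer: I*√238951 ≈ 488.83*I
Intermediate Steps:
A(z) = -481
H = -481
√(H - 238470) = √(-481 - 238470) = √(-238951) = I*√238951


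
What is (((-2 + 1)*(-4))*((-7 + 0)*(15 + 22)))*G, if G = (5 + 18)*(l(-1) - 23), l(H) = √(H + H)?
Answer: 548044 - 23828*I*√2 ≈ 5.4804e+5 - 33698.0*I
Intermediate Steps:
l(H) = √2*√H (l(H) = √(2*H) = √2*√H)
G = -529 + 23*I*√2 (G = (5 + 18)*(√2*√(-1) - 23) = 23*(√2*I - 23) = 23*(I*√2 - 23) = 23*(-23 + I*√2) = -529 + 23*I*√2 ≈ -529.0 + 32.527*I)
(((-2 + 1)*(-4))*((-7 + 0)*(15 + 22)))*G = (((-2 + 1)*(-4))*((-7 + 0)*(15 + 22)))*(-529 + 23*I*√2) = ((-1*(-4))*(-7*37))*(-529 + 23*I*√2) = (4*(-259))*(-529 + 23*I*√2) = -1036*(-529 + 23*I*√2) = 548044 - 23828*I*√2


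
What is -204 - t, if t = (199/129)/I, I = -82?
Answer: -2157713/10578 ≈ -203.98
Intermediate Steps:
t = -199/10578 (t = (199/129)/(-82) = (199*(1/129))*(-1/82) = (199/129)*(-1/82) = -199/10578 ≈ -0.018813)
-204 - t = -204 - 1*(-199/10578) = -204 + 199/10578 = -2157713/10578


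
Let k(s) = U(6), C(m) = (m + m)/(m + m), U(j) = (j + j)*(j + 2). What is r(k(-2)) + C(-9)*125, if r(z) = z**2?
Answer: 9341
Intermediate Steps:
U(j) = 2*j*(2 + j) (U(j) = (2*j)*(2 + j) = 2*j*(2 + j))
C(m) = 1 (C(m) = (2*m)/((2*m)) = (2*m)*(1/(2*m)) = 1)
k(s) = 96 (k(s) = 2*6*(2 + 6) = 2*6*8 = 96)
r(k(-2)) + C(-9)*125 = 96**2 + 1*125 = 9216 + 125 = 9341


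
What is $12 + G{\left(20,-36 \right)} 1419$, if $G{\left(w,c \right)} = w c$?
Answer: $-1021668$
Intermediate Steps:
$G{\left(w,c \right)} = c w$
$12 + G{\left(20,-36 \right)} 1419 = 12 + \left(-36\right) 20 \cdot 1419 = 12 - 1021680 = -1021668$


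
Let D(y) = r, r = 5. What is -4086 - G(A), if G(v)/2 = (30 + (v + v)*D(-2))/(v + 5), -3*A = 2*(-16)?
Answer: -192862/47 ≈ -4103.4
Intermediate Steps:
A = 32/3 (A = -2*(-16)/3 = -⅓*(-32) = 32/3 ≈ 10.667)
D(y) = 5
G(v) = 2*(30 + 10*v)/(5 + v) (G(v) = 2*((30 + (v + v)*5)/(v + 5)) = 2*((30 + (2*v)*5)/(5 + v)) = 2*((30 + 10*v)/(5 + v)) = 2*(30 + 10*v)/(5 + v))
-4086 - G(A) = -4086 - 20*(3 + 32/3)/(5 + 32/3) = -4086 - 20*41/(47/3*3) = -4086 - 20*3*41/(47*3) = -4086 - 1*820/47 = -4086 - 820/47 = -192862/47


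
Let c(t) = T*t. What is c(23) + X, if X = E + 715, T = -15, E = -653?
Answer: -283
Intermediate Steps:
c(t) = -15*t
X = 62 (X = -653 + 715 = 62)
c(23) + X = -15*23 + 62 = -345 + 62 = -283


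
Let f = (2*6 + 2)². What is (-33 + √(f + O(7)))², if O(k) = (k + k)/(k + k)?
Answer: (33 - √197)² ≈ 359.65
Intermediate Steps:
O(k) = 1 (O(k) = (2*k)/((2*k)) = (2*k)*(1/(2*k)) = 1)
f = 196 (f = (12 + 2)² = 14² = 196)
(-33 + √(f + O(7)))² = (-33 + √(196 + 1))² = (-33 + √197)²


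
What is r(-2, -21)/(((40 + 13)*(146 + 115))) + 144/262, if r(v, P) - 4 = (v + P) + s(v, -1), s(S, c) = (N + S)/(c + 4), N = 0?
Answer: 2980199/5436369 ≈ 0.54820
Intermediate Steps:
s(S, c) = S/(4 + c) (s(S, c) = (0 + S)/(c + 4) = S/(4 + c))
r(v, P) = 4 + P + 4*v/3 (r(v, P) = 4 + ((v + P) + v/(4 - 1)) = 4 + ((P + v) + v/3) = 4 + (P + 4*v/3) = 4 + P + 4*v/3)
r(-2, -21)/(((40 + 13)*(146 + 115))) + 144/262 = (4 - 21 + (4/3)*(-2))/(((40 + 13)*(146 + 115))) + 144/262 = (4 - 21 - 8/3)/((53*261)) + 144*(1/262) = -59/3/13833 + 72/131 = -59/3*1/13833 + 72/131 = -59/41499 + 72/131 = 2980199/5436369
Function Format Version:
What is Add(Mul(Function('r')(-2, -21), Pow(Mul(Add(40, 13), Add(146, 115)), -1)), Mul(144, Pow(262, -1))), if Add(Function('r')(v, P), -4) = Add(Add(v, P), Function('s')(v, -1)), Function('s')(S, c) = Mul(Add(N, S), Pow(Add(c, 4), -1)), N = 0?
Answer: Rational(2980199, 5436369) ≈ 0.54820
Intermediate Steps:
Function('s')(S, c) = Mul(S, Pow(Add(4, c), -1)) (Function('s')(S, c) = Mul(Add(0, S), Pow(Add(c, 4), -1)) = Mul(S, Pow(Add(4, c), -1)))
Function('r')(v, P) = Add(4, P, Mul(Rational(4, 3), v)) (Function('r')(v, P) = Add(4, Add(Add(v, P), Mul(v, Pow(Add(4, -1), -1)))) = Add(4, Add(Add(P, v), Mul(v, Pow(3, -1)))) = Add(4, Add(Add(P, v), Mul(v, Rational(1, 3)))) = Add(4, Add(Add(P, v), Mul(Rational(1, 3), v))) = Add(4, Add(P, Mul(Rational(4, 3), v))) = Add(4, P, Mul(Rational(4, 3), v)))
Add(Mul(Function('r')(-2, -21), Pow(Mul(Add(40, 13), Add(146, 115)), -1)), Mul(144, Pow(262, -1))) = Add(Mul(Add(4, -21, Mul(Rational(4, 3), -2)), Pow(Mul(Add(40, 13), Add(146, 115)), -1)), Mul(144, Pow(262, -1))) = Add(Mul(Add(4, -21, Rational(-8, 3)), Pow(Mul(53, 261), -1)), Mul(144, Rational(1, 262))) = Add(Mul(Rational(-59, 3), Pow(13833, -1)), Rational(72, 131)) = Add(Mul(Rational(-59, 3), Rational(1, 13833)), Rational(72, 131)) = Add(Rational(-59, 41499), Rational(72, 131)) = Rational(2980199, 5436369)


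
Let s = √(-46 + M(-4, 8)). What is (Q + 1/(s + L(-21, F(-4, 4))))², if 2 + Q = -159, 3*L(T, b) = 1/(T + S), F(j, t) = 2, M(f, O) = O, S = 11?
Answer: (-886461719*I + 1845060*√38)/(-34199*I + 60*√38) ≈ 25921.0 + 52.234*I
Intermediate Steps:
L(T, b) = 1/(3*(11 + T)) (L(T, b) = 1/(3*(T + 11)) = 1/(3*(11 + T)))
s = I*√38 (s = √(-46 + 8) = √(-38) = I*√38 ≈ 6.1644*I)
Q = -161 (Q = -2 - 159 = -161)
(Q + 1/(s + L(-21, F(-4, 4))))² = (-161 + 1/(I*√38 + 1/(3*(11 - 21))))² = (-161 + 1/(I*√38 + (⅓)/(-10)))² = (-161 + 1/(I*√38 + (⅓)*(-⅒)))² = (-161 + 1/(I*√38 - 1/30))² = (-161 + 1/(-1/30 + I*√38))²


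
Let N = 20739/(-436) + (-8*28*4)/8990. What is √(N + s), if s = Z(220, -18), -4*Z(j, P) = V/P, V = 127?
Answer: I*√1586752691250190/5879460 ≈ 6.7751*I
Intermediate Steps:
Z(j, P) = -127/(4*P)
N = -93417133/1959820 (N = 20739*(-1/436) - 224*4*(1/8990) = -20739/436 - 896*1/8990 = -20739/436 - 448/4495 = -93417133/1959820 ≈ -47.666)
s = 127/72 (s = -127/4/(-18) = -127/4*(-1/18) = 127/72 ≈ 1.7639)
√(N + s) = √(-93417133/1959820 + 127/72) = √(-1619284109/35276760) = I*√1586752691250190/5879460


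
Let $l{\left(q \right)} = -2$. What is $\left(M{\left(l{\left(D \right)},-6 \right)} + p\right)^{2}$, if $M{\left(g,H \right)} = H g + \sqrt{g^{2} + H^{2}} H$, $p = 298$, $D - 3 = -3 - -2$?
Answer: $97540 - 7440 \sqrt{10} \approx 74013.0$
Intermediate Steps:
$D = 2$ ($D = 3 - 1 = 2$)
$M{\left(g,H \right)} = H g + H \sqrt{H^{2} + g^{2}}$ ($M{\left(g,H \right)} = H g + \sqrt{H^{2} + g^{2}} H = H g + H \sqrt{H^{2} + g^{2}}$)
$\left(M{\left(l{\left(D \right)},-6 \right)} + p\right)^{2} = \left(- 6 \left(-2 + \sqrt{\left(-6\right)^{2} + \left(-2\right)^{2}}\right) + 298\right)^{2} = \left(- 6 \left(-2 + \sqrt{36 + 4}\right) + 298\right)^{2} = \left(- 6 \left(-2 + \sqrt{40}\right) + 298\right)^{2} = \left(- 6 \left(-2 + 2 \sqrt{10}\right) + 298\right)^{2} = \left(\left(12 - 12 \sqrt{10}\right) + 298\right)^{2} = \left(310 - 12 \sqrt{10}\right)^{2}$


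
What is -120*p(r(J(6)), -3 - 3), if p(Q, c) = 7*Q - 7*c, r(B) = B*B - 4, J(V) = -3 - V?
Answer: -69720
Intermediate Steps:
r(B) = -4 + B**2 (r(B) = B**2 - 4 = -4 + B**2)
p(Q, c) = -7*c + 7*Q
-120*p(r(J(6)), -3 - 3) = -120*(-7*(-3 - 3) + 7*(-4 + (-3 - 1*6)**2)) = -120*(-7*(-6) + 7*(-4 + (-3 - 6)**2)) = -120*(42 + 7*(-4 + (-9)**2)) = -120*(42 + 7*(-4 + 81)) = -120*(42 + 7*77) = -120*(42 + 539) = -120*581 = -69720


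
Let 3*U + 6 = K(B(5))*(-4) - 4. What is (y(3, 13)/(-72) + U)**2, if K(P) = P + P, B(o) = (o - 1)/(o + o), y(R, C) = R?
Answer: 284089/14400 ≈ 19.728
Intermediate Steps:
B(o) = (-1 + o)/(2*o) (B(o) = (-1 + o)/((2*o)) = (-1 + o)*(1/(2*o)) = (-1 + o)/(2*o))
K(P) = 2*P
U = -22/5 (U = -2 + ((2*((1/2)*(-1 + 5)/5))*(-4) - 4)/3 = -2 + ((2*((1/2)*(1/5)*4))*(-4) - 4)/3 = -2 + ((2*(2/5))*(-4) - 4)/3 = -2 + ((4/5)*(-4) - 4)/3 = -2 + (-16/5 - 4)/3 = -2 + (1/3)*(-36/5) = -2 - 12/5 = -22/5 ≈ -4.4000)
(y(3, 13)/(-72) + U)**2 = (3/(-72) - 22/5)**2 = (3*(-1/72) - 22/5)**2 = (-1/24 - 22/5)**2 = (-533/120)**2 = 284089/14400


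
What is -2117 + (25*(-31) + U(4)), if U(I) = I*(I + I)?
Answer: -2860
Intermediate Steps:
U(I) = 2*I**2 (U(I) = I*(2*I) = 2*I**2)
-2117 + (25*(-31) + U(4)) = -2117 + (25*(-31) + 2*4**2) = -2117 + (-775 + 2*16) = -2117 + (-775 + 32) = -2117 - 743 = -2860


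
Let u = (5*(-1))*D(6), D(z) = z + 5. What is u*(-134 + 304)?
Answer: -9350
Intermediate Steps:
D(z) = 5 + z
u = -55 (u = (5*(-1))*(5 + 6) = -5*11 = -55)
u*(-134 + 304) = -55*(-134 + 304) = -55*170 = -9350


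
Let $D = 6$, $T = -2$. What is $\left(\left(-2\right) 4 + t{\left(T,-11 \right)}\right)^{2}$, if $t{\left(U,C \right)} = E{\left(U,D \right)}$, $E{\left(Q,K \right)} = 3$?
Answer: $25$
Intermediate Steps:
$t{\left(U,C \right)} = 3$
$\left(\left(-2\right) 4 + t{\left(T,-11 \right)}\right)^{2} = \left(\left(-2\right) 4 + 3\right)^{2} = \left(-8 + 3\right)^{2} = \left(-5\right)^{2} = 25$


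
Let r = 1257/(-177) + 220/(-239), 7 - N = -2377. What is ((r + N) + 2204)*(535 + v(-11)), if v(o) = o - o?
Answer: 34551512845/14101 ≈ 2.4503e+6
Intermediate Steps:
N = 2384 (N = 7 - 1*(-2377) = 7 + 2377 = 2384)
r = -113121/14101 (r = 1257*(-1/177) + 220*(-1/239) = -419/59 - 220/239 = -113121/14101 ≈ -8.0222)
v(o) = 0
((r + N) + 2204)*(535 + v(-11)) = ((-113121/14101 + 2384) + 2204)*(535 + 0) = (33503663/14101 + 2204)*535 = (64582267/14101)*535 = 34551512845/14101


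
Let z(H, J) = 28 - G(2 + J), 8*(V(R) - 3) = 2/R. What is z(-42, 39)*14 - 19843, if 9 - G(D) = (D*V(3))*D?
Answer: 317917/6 ≈ 52986.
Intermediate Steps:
V(R) = 3 + 1/(4*R) (V(R) = 3 + (2/R)/8 = 3 + 1/(4*R))
G(D) = 9 - 37*D²/12 (G(D) = 9 - D*(3 + (¼)/3)*D = 9 - D*(3 + (¼)*(⅓))*D = 9 - D*(3 + 1/12)*D = 9 - D*(37/12)*D = 9 - 37*D/12*D = 9 - 37*D²/12)
z(H, J) = 19 + 37*(2 + J)²/12 (z(H, J) = 28 - (9 - 37*(2 + J)²/12) = 28 + (-9 + 37*(2 + J)²/12) = 19 + 37*(2 + J)²/12)
z(-42, 39)*14 - 19843 = (19 + 37*(2 + 39)²/12)*14 - 19843 = (19 + (37/12)*41²)*14 - 19843 = (19 + (37/12)*1681)*14 - 19843 = (19 + 62197/12)*14 - 19843 = (62425/12)*14 - 19843 = 436975/6 - 19843 = 317917/6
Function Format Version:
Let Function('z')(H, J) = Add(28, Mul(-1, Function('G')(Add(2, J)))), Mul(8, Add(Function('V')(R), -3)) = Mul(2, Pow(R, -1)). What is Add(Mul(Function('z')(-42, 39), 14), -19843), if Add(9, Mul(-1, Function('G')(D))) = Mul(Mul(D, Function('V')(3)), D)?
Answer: Rational(317917, 6) ≈ 52986.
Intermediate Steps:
Function('V')(R) = Add(3, Mul(Rational(1, 4), Pow(R, -1))) (Function('V')(R) = Add(3, Mul(Rational(1, 8), Mul(2, Pow(R, -1)))) = Add(3, Mul(Rational(1, 4), Pow(R, -1))))
Function('G')(D) = Add(9, Mul(Rational(-37, 12), Pow(D, 2))) (Function('G')(D) = Add(9, Mul(-1, Mul(Mul(D, Add(3, Mul(Rational(1, 4), Pow(3, -1)))), D))) = Add(9, Mul(-1, Mul(Mul(D, Add(3, Mul(Rational(1, 4), Rational(1, 3)))), D))) = Add(9, Mul(-1, Mul(Mul(D, Add(3, Rational(1, 12))), D))) = Add(9, Mul(-1, Mul(Mul(D, Rational(37, 12)), D))) = Add(9, Mul(-1, Mul(Mul(Rational(37, 12), D), D))) = Add(9, Mul(-1, Mul(Rational(37, 12), Pow(D, 2)))) = Add(9, Mul(Rational(-37, 12), Pow(D, 2))))
Function('z')(H, J) = Add(19, Mul(Rational(37, 12), Pow(Add(2, J), 2))) (Function('z')(H, J) = Add(28, Mul(-1, Add(9, Mul(Rational(-37, 12), Pow(Add(2, J), 2))))) = Add(28, Add(-9, Mul(Rational(37, 12), Pow(Add(2, J), 2)))) = Add(19, Mul(Rational(37, 12), Pow(Add(2, J), 2))))
Add(Mul(Function('z')(-42, 39), 14), -19843) = Add(Mul(Add(19, Mul(Rational(37, 12), Pow(Add(2, 39), 2))), 14), -19843) = Add(Mul(Add(19, Mul(Rational(37, 12), Pow(41, 2))), 14), -19843) = Add(Mul(Add(19, Mul(Rational(37, 12), 1681)), 14), -19843) = Add(Mul(Add(19, Rational(62197, 12)), 14), -19843) = Add(Mul(Rational(62425, 12), 14), -19843) = Add(Rational(436975, 6), -19843) = Rational(317917, 6)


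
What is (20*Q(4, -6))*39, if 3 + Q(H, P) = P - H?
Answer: -10140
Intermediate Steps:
Q(H, P) = -3 + P - H (Q(H, P) = -3 + (P - H) = -3 + P - H)
(20*Q(4, -6))*39 = (20*(-3 - 6 - 1*4))*39 = (20*(-3 - 6 - 4))*39 = (20*(-13))*39 = -260*39 = -10140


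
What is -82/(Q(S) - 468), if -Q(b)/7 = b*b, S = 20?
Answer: 41/1634 ≈ 0.025092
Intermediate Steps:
Q(b) = -7*b² (Q(b) = -7*b*b = -7*b²)
-82/(Q(S) - 468) = -82/(-7*20² - 468) = -82/(-7*400 - 468) = -82/(-2800 - 468) = -82/(-3268) = -82*(-1/3268) = 41/1634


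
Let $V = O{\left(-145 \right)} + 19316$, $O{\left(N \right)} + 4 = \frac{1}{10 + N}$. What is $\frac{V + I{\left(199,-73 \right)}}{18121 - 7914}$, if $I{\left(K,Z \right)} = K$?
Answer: $\frac{2633984}{1377945} \approx 1.9115$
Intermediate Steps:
$O{\left(N \right)} = -4 + \frac{1}{10 + N}$
$V = \frac{2607119}{135}$ ($V = \frac{-39 - -580}{10 - 145} + 19316 = \frac{-39 + 580}{-135} + 19316 = \left(- \frac{1}{135}\right) 541 + 19316 = - \frac{541}{135} + 19316 = \frac{2607119}{135} \approx 19312.0$)
$\frac{V + I{\left(199,-73 \right)}}{18121 - 7914} = \frac{\frac{2607119}{135} + 199}{18121 - 7914} = \frac{2633984}{135 \cdot 10207} = \frac{2633984}{135} \cdot \frac{1}{10207} = \frac{2633984}{1377945}$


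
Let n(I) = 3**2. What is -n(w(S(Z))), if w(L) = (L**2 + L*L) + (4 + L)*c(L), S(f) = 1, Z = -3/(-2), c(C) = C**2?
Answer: -9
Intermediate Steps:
Z = 3/2 (Z = -3*(-1/2) = 3/2 ≈ 1.5000)
w(L) = 2*L**2 + L**2*(4 + L) (w(L) = (L**2 + L*L) + (4 + L)*L**2 = (L**2 + L**2) + L**2*(4 + L) = 2*L**2 + L**2*(4 + L))
n(I) = 9
-n(w(S(Z))) = -1*9 = -9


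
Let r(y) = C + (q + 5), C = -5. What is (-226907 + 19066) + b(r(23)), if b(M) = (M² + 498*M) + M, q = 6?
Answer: -204811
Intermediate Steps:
r(y) = 6 (r(y) = -5 + (6 + 5) = -5 + 11 = 6)
b(M) = M² + 499*M
(-226907 + 19066) + b(r(23)) = (-226907 + 19066) + 6*(499 + 6) = -207841 + 6*505 = -207841 + 3030 = -204811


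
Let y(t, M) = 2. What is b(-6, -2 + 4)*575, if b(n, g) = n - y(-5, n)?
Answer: -4600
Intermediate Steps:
b(n, g) = -2 + n (b(n, g) = n - 1*2 = n - 2 = -2 + n)
b(-6, -2 + 4)*575 = (-2 - 6)*575 = -8*575 = -4600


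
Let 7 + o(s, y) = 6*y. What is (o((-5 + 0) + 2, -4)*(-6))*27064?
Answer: 5033904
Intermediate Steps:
o(s, y) = -7 + 6*y
(o((-5 + 0) + 2, -4)*(-6))*27064 = ((-7 + 6*(-4))*(-6))*27064 = ((-7 - 24)*(-6))*27064 = -31*(-6)*27064 = 186*27064 = 5033904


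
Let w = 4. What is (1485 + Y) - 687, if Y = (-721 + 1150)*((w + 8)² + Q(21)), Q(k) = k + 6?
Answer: 74157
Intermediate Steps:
Q(k) = 6 + k
Y = 73359 (Y = (-721 + 1150)*((4 + 8)² + (6 + 21)) = 429*(12² + 27) = 429*(144 + 27) = 429*171 = 73359)
(1485 + Y) - 687 = (1485 + 73359) - 687 = 74844 - 687 = 74157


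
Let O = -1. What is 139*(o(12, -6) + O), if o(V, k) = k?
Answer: -973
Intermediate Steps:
139*(o(12, -6) + O) = 139*(-6 - 1) = 139*(-7) = -973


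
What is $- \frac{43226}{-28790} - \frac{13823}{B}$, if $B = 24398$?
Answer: $\frac{328331889}{351209210} \approx 0.93486$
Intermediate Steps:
$- \frac{43226}{-28790} - \frac{13823}{B} = - \frac{43226}{-28790} - \frac{13823}{24398} = \left(-43226\right) \left(- \frac{1}{28790}\right) - \frac{13823}{24398} = \frac{21613}{14395} - \frac{13823}{24398} = \frac{328331889}{351209210}$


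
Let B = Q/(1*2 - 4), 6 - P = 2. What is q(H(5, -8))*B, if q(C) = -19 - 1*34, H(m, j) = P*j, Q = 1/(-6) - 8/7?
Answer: -2915/84 ≈ -34.702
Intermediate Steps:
P = 4 (P = 6 - 1*2 = 6 - 2 = 4)
Q = -55/42 (Q = 1*(-1/6) - 8*1/7 = -1/6 - 8/7 = -55/42 ≈ -1.3095)
H(m, j) = 4*j
B = 55/84 (B = -55/(42*(1*2 - 4)) = -55/(42*(2 - 4)) = -55/42/(-2) = -55/42*(-1/2) = 55/84 ≈ 0.65476)
q(C) = -53 (q(C) = -19 - 34 = -53)
q(H(5, -8))*B = -53*55/84 = -2915/84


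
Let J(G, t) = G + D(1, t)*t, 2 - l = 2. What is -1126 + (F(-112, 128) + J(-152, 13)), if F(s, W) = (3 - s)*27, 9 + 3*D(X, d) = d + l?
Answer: 5533/3 ≈ 1844.3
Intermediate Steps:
l = 0 (l = 2 - 1*2 = 2 - 2 = 0)
D(X, d) = -3 + d/3 (D(X, d) = -3 + (d + 0)/3 = -3 + d/3)
F(s, W) = 81 - 27*s
J(G, t) = G + t*(-3 + t/3) (J(G, t) = G + (-3 + t/3)*t = G + t*(-3 + t/3))
-1126 + (F(-112, 128) + J(-152, 13)) = -1126 + ((81 - 27*(-112)) + (-152 + (1/3)*13*(-9 + 13))) = -1126 + ((81 + 3024) + (-152 + (1/3)*13*4)) = -1126 + (3105 + (-152 + 52/3)) = -1126 + (3105 - 404/3) = -1126 + 8911/3 = 5533/3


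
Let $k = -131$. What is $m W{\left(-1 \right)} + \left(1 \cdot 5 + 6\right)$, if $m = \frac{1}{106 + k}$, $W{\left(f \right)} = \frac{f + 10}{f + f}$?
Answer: $\frac{559}{50} \approx 11.18$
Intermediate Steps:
$W{\left(f \right)} = \frac{10 + f}{2 f}$
$m = - \frac{1}{25}$ ($m = \frac{1}{106 - 131} = \frac{1}{-25} = - \frac{1}{25} \approx -0.04$)
$m W{\left(-1 \right)} + \left(1 \cdot 5 + 6\right) = - \frac{\frac{1}{2} \frac{1}{-1} \left(10 - 1\right)}{25} + \left(1 \cdot 5 + 6\right) = - \frac{\frac{1}{2} \left(-1\right) 9}{25} + \left(5 + 6\right) = \left(- \frac{1}{25}\right) \left(- \frac{9}{2}\right) + 11 = \frac{9}{50} + 11 = \frac{559}{50}$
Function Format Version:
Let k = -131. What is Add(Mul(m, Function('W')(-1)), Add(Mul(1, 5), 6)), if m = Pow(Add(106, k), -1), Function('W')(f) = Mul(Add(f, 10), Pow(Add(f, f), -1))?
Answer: Rational(559, 50) ≈ 11.180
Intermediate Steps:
Function('W')(f) = Mul(Rational(1, 2), Pow(f, -1), Add(10, f)) (Function('W')(f) = Mul(Add(10, f), Pow(Mul(2, f), -1)) = Mul(Add(10, f), Mul(Rational(1, 2), Pow(f, -1))) = Mul(Rational(1, 2), Pow(f, -1), Add(10, f)))
m = Rational(-1, 25) (m = Pow(Add(106, -131), -1) = Pow(-25, -1) = Rational(-1, 25) ≈ -0.040000)
Add(Mul(m, Function('W')(-1)), Add(Mul(1, 5), 6)) = Add(Mul(Rational(-1, 25), Mul(Rational(1, 2), Pow(-1, -1), Add(10, -1))), Add(Mul(1, 5), 6)) = Add(Mul(Rational(-1, 25), Mul(Rational(1, 2), -1, 9)), Add(5, 6)) = Add(Mul(Rational(-1, 25), Rational(-9, 2)), 11) = Add(Rational(9, 50), 11) = Rational(559, 50)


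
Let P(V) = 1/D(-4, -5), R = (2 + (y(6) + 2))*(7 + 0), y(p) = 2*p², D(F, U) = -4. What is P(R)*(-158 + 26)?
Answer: 33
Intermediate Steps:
R = 532 (R = (2 + (2*6² + 2))*(7 + 0) = (2 + (2*36 + 2))*7 = (2 + (72 + 2))*7 = (2 + 74)*7 = 76*7 = 532)
P(V) = -¼ (P(V) = 1/(-4) = -¼)
P(R)*(-158 + 26) = -(-158 + 26)/4 = -¼*(-132) = 33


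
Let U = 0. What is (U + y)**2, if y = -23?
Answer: 529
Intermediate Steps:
(U + y)**2 = (0 - 23)**2 = (-23)**2 = 529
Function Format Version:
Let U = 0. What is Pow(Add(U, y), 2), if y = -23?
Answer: 529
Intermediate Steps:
Pow(Add(U, y), 2) = Pow(Add(0, -23), 2) = Pow(-23, 2) = 529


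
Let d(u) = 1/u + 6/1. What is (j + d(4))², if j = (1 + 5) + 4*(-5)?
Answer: 961/16 ≈ 60.063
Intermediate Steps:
d(u) = 6 + 1/u (d(u) = 1/u + 6*1 = 1/u + 6 = 6 + 1/u)
j = -14 (j = 6 - 20 = -14)
(j + d(4))² = (-14 + (6 + 1/4))² = (-14 + (6 + ¼))² = (-14 + 25/4)² = (-31/4)² = 961/16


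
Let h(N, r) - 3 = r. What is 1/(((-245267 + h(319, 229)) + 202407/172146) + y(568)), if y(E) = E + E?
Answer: -57382/13995344949 ≈ -4.1001e-6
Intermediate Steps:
h(N, r) = 3 + r
y(E) = 2*E
1/(((-245267 + h(319, 229)) + 202407/172146) + y(568)) = 1/(((-245267 + (3 + 229)) + 202407/172146) + 2*568) = 1/(((-245267 + 232) + 202407*(1/172146)) + 1136) = 1/((-245035 + 67469/57382) + 1136) = 1/(-14060530901/57382 + 1136) = 1/(-13995344949/57382) = -57382/13995344949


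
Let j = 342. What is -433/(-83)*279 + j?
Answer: 149193/83 ≈ 1797.5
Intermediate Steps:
-433/(-83)*279 + j = -433/(-83)*279 + 342 = -433*(-1/83)*279 + 342 = (433/83)*279 + 342 = 120807/83 + 342 = 149193/83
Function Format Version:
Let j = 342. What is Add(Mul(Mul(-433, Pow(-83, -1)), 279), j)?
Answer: Rational(149193, 83) ≈ 1797.5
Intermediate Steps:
Add(Mul(Mul(-433, Pow(-83, -1)), 279), j) = Add(Mul(Mul(-433, Pow(-83, -1)), 279), 342) = Add(Mul(Mul(-433, Rational(-1, 83)), 279), 342) = Add(Mul(Rational(433, 83), 279), 342) = Add(Rational(120807, 83), 342) = Rational(149193, 83)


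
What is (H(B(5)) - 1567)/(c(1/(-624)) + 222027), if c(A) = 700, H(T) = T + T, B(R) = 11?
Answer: -1545/222727 ≈ -0.0069367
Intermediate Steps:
H(T) = 2*T
(H(B(5)) - 1567)/(c(1/(-624)) + 222027) = (2*11 - 1567)/(700 + 222027) = (22 - 1567)/222727 = -1545*1/222727 = -1545/222727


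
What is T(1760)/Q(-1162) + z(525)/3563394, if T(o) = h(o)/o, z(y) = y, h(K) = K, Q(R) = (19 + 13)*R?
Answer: 2659701/22083540416 ≈ 0.00012044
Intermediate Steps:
Q(R) = 32*R
T(o) = 1 (T(o) = o/o = 1)
T(1760)/Q(-1162) + z(525)/3563394 = 1/(32*(-1162)) + 525/3563394 = 1/(-37184) + 525*(1/3563394) = 1*(-1/37184) + 175/1187798 = -1/37184 + 175/1187798 = 2659701/22083540416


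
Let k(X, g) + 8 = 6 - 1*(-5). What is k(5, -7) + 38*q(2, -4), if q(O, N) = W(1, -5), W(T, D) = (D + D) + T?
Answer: -339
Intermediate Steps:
W(T, D) = T + 2*D (W(T, D) = 2*D + T = T + 2*D)
q(O, N) = -9 (q(O, N) = 1 + 2*(-5) = 1 - 10 = -9)
k(X, g) = 3 (k(X, g) = -8 + (6 - 1*(-5)) = -8 + (6 + 5) = -8 + 11 = 3)
k(5, -7) + 38*q(2, -4) = 3 + 38*(-9) = 3 - 342 = -339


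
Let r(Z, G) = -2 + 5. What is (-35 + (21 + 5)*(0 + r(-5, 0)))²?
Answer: 1849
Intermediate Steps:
r(Z, G) = 3
(-35 + (21 + 5)*(0 + r(-5, 0)))² = (-35 + (21 + 5)*(0 + 3))² = (-35 + 26*3)² = (-35 + 78)² = 43² = 1849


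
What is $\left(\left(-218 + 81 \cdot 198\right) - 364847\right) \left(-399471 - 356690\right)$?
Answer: $263920605347$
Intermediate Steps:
$\left(\left(-218 + 81 \cdot 198\right) - 364847\right) \left(-399471 - 356690\right) = \left(\left(-218 + 16038\right) - 364847\right) \left(-756161\right) = \left(15820 - 364847\right) \left(-756161\right) = \left(-349027\right) \left(-756161\right) = 263920605347$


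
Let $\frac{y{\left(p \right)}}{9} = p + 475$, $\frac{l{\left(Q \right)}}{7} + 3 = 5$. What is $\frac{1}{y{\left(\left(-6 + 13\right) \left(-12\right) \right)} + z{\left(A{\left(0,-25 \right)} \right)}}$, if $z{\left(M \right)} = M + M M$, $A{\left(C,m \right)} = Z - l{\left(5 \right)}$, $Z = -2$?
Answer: $\frac{1}{3759} \approx 0.00026603$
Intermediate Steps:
$l{\left(Q \right)} = 14$ ($l{\left(Q \right)} = -21 + 7 \cdot 5 = -21 + 35 = 14$)
$A{\left(C,m \right)} = -16$ ($A{\left(C,m \right)} = -2 - 14 = -16$)
$z{\left(M \right)} = M + M^{2}$
$y{\left(p \right)} = 4275 + 9 p$ ($y{\left(p \right)} = 9 \left(p + 475\right) = 9 \left(475 + p\right) = 4275 + 9 p$)
$\frac{1}{y{\left(\left(-6 + 13\right) \left(-12\right) \right)} + z{\left(A{\left(0,-25 \right)} \right)}} = \frac{1}{\left(4275 + 9 \left(-6 + 13\right) \left(-12\right)\right) - 16 \left(1 - 16\right)} = \frac{1}{\left(4275 + 9 \cdot 7 \left(-12\right)\right) - -240} = \frac{1}{\left(4275 + 9 \left(-84\right)\right) + 240} = \frac{1}{\left(4275 - 756\right) + 240} = \frac{1}{3519 + 240} = \frac{1}{3759}$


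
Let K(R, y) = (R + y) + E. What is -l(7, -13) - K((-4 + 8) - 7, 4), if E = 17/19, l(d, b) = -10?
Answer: 154/19 ≈ 8.1053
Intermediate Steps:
E = 17/19 (E = 17*(1/19) = 17/19 ≈ 0.89474)
K(R, y) = 17/19 + R + y (K(R, y) = (R + y) + 17/19 = 17/19 + R + y)
-l(7, -13) - K((-4 + 8) - 7, 4) = -1*(-10) - (17/19 + ((-4 + 8) - 7) + 4) = 10 - (17/19 + (4 - 7) + 4) = 10 - (17/19 - 3 + 4) = 10 - 1*36/19 = 10 - 36/19 = 154/19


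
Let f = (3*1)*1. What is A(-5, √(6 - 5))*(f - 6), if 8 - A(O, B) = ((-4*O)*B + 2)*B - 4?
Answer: 30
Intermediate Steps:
A(O, B) = 12 - B*(2 - 4*B*O) (A(O, B) = 8 - (((-4*O)*B + 2)*B - 4) = 8 - ((-4*B*O + 2)*B - 4) = 8 - ((2 - 4*B*O)*B - 4) = 8 - (B*(2 - 4*B*O) - 4) = 8 - (-4 + B*(2 - 4*B*O)) = 8 + (4 - B*(2 - 4*B*O)) = 12 - B*(2 - 4*B*O))
f = 3 (f = 3*1 = 3)
A(-5, √(6 - 5))*(f - 6) = (12 - 2*√(6 - 5) + 4*(-5)*(√(6 - 5))²)*(3 - 6) = (12 - 2*√1 + 4*(-5)*(√1)²)*(-3) = (12 - 2*1 + 4*(-5)*1²)*(-3) = (12 - 2 + 4*(-5)*1)*(-3) = (12 - 2 - 20)*(-3) = -10*(-3) = 30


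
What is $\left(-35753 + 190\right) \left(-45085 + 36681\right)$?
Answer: $298871452$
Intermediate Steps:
$\left(-35753 + 190\right) \left(-45085 + 36681\right) = \left(-35563\right) \left(-8404\right) = 298871452$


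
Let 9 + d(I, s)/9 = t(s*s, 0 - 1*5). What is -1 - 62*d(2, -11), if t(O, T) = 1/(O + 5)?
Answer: 35116/7 ≈ 5016.6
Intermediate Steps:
t(O, T) = 1/(5 + O)
d(I, s) = -81 + 9/(5 + s²) (d(I, s) = -81 + 9/(5 + s*s) = -81 + 9/(5 + s²))
-1 - 62*d(2, -11) = -1 - 62*(-81 + 9/(5 + (-11)²)) = -1 - 62*(-81 + 9/(5 + 121)) = -1 - 62*(-81 + 9/126) = -1 - 62*(-81 + 9*(1/126)) = -1 - 62*(-81 + 1/14) = -1 - 62*(-1133/14) = -1 + 35123/7 = 35116/7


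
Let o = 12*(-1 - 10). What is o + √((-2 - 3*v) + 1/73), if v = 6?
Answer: -132 + I*√106507/73 ≈ -132.0 + 4.4706*I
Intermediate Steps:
o = -132 (o = 12*(-11) = -132)
o + √((-2 - 3*v) + 1/73) = -132 + √((-2 - 3*6) + 1/73) = -132 + √((-2 - 18) + 1/73) = -132 + √(-20 + 1/73) = -132 + √(-1459/73) = -132 + I*√106507/73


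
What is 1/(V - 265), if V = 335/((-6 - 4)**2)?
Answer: -20/5233 ≈ -0.0038219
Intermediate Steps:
V = 67/20 (V = 335/((-10)**2) = 335/100 = 335*(1/100) = 67/20 ≈ 3.3500)
1/(V - 265) = 1/(67/20 - 265) = 1/(-5233/20) = -20/5233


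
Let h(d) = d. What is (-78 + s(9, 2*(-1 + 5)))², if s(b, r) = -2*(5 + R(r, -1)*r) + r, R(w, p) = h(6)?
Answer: 30976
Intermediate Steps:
R(w, p) = 6
s(b, r) = -10 - 11*r (s(b, r) = -2*(5 + 6*r) + r = (-10 - 12*r) + r = -10 - 11*r)
(-78 + s(9, 2*(-1 + 5)))² = (-78 + (-10 - 22*(-1 + 5)))² = (-78 + (-10 - 22*4))² = (-78 + (-10 - 11*8))² = (-78 + (-10 - 88))² = (-78 - 98)² = (-176)² = 30976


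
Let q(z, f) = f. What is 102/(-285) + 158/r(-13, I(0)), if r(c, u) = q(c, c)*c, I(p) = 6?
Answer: 9264/16055 ≈ 0.57702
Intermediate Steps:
r(c, u) = c² (r(c, u) = c*c = c²)
102/(-285) + 158/r(-13, I(0)) = 102/(-285) + 158/((-13)²) = 102*(-1/285) + 158/169 = -34/95 + 158*(1/169) = -34/95 + 158/169 = 9264/16055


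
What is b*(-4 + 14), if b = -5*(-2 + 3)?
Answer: -50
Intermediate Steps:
b = -5 (b = -5*1 = -5)
b*(-4 + 14) = -5*(-4 + 14) = -5*10 = -50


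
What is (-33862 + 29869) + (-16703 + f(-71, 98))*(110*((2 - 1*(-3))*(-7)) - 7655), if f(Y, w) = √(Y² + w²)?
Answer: 192164022 - 11505*√14645 ≈ 1.9077e+8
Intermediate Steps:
(-33862 + 29869) + (-16703 + f(-71, 98))*(110*((2 - 1*(-3))*(-7)) - 7655) = (-33862 + 29869) + (-16703 + √((-71)² + 98²))*(110*((2 - 1*(-3))*(-7)) - 7655) = -3993 + (-16703 + √(5041 + 9604))*(110*((2 + 3)*(-7)) - 7655) = -3993 + (-16703 + √14645)*(110*(5*(-7)) - 7655) = -3993 + (-16703 + √14645)*(110*(-35) - 7655) = -3993 + (-16703 + √14645)*(-3850 - 7655) = -3993 + (-16703 + √14645)*(-11505) = -3993 + (192168015 - 11505*√14645) = 192164022 - 11505*√14645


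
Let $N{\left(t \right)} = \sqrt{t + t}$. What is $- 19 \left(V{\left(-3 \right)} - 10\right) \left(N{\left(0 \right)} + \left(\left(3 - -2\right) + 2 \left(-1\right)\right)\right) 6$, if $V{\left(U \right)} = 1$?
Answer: $3078$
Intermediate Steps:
$N{\left(t \right)} = \sqrt{2} \sqrt{t}$ ($N{\left(t \right)} = \sqrt{2 t} = \sqrt{2} \sqrt{t}$)
$- 19 \left(V{\left(-3 \right)} - 10\right) \left(N{\left(0 \right)} + \left(\left(3 - -2\right) + 2 \left(-1\right)\right)\right) 6 = - 19 \left(1 - 10\right) \left(\sqrt{2} \sqrt{0} + \left(\left(3 - -2\right) + 2 \left(-1\right)\right)\right) 6 = - 19 \left(- 9 \left(\sqrt{2} \cdot 0 + \left(\left(3 + 2\right) - 2\right)\right)\right) 6 = - 19 \left(- 9 \left(0 + \left(5 - 2\right)\right)\right) 6 = - 19 \left(- 9 \left(0 + 3\right)\right) 6 = - 19 \left(\left(-9\right) 3\right) 6 = \left(-19\right) \left(-27\right) 6 = 513 \cdot 6 = 3078$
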